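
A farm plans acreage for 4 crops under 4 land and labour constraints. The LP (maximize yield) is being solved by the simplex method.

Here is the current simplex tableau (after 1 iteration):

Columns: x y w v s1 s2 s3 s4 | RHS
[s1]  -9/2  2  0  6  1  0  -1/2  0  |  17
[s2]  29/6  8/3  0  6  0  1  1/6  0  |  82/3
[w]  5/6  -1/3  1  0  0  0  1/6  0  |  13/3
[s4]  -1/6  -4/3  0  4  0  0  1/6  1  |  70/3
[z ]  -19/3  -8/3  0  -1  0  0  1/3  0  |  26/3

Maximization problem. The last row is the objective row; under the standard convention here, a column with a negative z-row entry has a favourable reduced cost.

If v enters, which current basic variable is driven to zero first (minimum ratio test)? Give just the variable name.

s1

Ratios: row 1 (s1): 17/6 = 17/6; row 2 (s2): (82/3)/6 = 41/9; row 3 (w): entry 0 ≤ 0, skip; row 4 (s4): (70/3)/4 = 35/6.
Minimum ratio 17/6 is in the s1 row, so s1 leaves.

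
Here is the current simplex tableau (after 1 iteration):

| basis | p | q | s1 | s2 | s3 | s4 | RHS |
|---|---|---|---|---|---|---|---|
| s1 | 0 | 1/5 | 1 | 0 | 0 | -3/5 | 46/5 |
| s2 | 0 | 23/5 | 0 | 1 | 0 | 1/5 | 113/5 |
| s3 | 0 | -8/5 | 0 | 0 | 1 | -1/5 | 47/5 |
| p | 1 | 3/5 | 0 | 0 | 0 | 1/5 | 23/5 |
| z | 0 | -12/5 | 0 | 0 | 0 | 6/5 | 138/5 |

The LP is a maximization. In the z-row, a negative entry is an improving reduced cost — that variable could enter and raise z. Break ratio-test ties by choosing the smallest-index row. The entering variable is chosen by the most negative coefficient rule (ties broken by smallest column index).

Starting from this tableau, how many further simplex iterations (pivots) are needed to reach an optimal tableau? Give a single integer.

pivot: q in, s2 out → z = 906/23
No improving column remains; optimal.

1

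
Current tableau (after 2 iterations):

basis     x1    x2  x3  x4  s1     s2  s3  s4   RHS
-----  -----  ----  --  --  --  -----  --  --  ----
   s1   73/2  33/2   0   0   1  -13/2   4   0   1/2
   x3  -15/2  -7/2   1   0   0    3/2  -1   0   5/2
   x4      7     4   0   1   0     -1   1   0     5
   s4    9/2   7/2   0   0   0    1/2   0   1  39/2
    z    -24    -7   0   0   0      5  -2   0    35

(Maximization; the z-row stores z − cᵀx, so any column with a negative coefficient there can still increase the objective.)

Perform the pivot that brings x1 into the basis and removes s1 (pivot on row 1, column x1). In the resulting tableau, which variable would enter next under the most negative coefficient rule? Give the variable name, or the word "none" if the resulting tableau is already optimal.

Pivot element 73/2. New z-row = old z-row − (-24)·(row 1/(73/2)).
Updated z-row coefficients: x1: 0, x2: 281/73, x3: 0, x4: 0, s1: 48/73, s2: 53/73, s3: 46/73, s4: 0.
No coefficient is strictly negative; the tableau after this pivot is optimal.

none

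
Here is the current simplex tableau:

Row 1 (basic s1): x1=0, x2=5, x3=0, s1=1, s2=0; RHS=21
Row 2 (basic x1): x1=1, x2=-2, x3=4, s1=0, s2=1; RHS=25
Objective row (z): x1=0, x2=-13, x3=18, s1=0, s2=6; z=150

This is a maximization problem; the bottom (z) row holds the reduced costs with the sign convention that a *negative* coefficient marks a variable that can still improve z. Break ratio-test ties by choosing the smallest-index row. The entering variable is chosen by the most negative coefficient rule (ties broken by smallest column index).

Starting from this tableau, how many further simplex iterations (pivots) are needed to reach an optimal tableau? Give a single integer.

pivot: x2 in, s1 out → z = 1023/5
No improving column remains; optimal.

1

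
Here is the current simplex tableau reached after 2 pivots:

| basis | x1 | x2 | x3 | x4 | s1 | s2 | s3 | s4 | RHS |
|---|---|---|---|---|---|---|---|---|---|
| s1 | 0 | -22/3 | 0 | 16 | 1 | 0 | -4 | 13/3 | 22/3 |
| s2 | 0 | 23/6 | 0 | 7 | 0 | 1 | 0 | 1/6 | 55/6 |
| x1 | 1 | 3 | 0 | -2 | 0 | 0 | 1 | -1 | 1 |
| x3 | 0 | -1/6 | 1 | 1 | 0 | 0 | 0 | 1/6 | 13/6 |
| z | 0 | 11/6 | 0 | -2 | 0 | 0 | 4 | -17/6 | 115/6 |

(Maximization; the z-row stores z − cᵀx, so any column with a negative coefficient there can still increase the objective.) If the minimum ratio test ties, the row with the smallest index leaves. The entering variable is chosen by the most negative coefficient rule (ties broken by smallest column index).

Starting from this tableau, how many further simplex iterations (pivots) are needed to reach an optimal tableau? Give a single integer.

pivot: s4 in, s1 out → z = 623/26
pivot: x2 in, x1 out → z = 511/17
No improving column remains; optimal.

2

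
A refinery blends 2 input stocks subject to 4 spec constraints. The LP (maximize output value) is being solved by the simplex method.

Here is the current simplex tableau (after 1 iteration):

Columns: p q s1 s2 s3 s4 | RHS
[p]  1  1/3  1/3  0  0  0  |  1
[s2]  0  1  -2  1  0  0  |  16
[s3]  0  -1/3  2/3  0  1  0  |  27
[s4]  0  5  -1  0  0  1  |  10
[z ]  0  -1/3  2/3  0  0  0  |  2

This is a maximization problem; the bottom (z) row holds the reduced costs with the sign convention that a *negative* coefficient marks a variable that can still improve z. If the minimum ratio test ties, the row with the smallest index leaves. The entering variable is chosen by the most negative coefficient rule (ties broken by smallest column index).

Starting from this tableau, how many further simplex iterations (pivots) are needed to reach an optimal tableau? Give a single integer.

1

pivot: q in, s4 out → z = 8/3
No improving column remains; optimal.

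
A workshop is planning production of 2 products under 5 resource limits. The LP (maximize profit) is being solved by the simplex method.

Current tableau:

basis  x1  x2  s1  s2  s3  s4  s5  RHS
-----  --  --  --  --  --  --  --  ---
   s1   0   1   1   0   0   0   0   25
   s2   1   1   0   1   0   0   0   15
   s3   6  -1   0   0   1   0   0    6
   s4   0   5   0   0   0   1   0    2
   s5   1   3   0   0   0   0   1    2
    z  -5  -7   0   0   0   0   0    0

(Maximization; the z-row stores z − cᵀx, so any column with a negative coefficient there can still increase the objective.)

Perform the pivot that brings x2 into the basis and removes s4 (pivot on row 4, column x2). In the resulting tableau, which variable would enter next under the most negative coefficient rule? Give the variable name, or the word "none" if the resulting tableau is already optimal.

Pivot element 5. New z-row = old z-row − (-7)·(row 4/5).
Updated z-row coefficients: x1: -5, x2: 0, s1: 0, s2: 0, s3: 0, s4: 7/5, s5: 0.
The most negative is -5 in column x1, so x1 would enter next.

x1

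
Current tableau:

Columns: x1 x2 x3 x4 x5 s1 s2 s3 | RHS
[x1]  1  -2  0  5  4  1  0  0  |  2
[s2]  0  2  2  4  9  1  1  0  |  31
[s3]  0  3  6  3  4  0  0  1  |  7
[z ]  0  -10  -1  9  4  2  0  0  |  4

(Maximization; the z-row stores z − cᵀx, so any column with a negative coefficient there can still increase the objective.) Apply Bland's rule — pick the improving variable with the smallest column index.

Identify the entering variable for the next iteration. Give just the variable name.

Objective-row coefficients: x1: 0, x2: -10, x3: -1, x4: 9, x5: 4, s1: 2, s2: 0, s3: 0.
Improving columns: x2, x3. Bland's rule picks the smallest column index → x2.

x2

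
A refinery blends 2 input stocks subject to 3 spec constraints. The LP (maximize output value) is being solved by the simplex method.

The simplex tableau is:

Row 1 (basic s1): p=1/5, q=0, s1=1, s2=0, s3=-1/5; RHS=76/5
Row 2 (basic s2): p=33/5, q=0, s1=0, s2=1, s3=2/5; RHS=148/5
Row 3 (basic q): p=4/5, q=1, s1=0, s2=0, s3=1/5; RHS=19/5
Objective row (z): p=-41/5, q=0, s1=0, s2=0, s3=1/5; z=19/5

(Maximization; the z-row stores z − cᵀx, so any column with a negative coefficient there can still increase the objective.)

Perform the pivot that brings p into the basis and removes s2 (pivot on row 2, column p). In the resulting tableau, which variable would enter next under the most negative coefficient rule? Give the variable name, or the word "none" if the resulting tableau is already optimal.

none

Pivot element 33/5. New z-row = old z-row − (-41/5)·(row 2/(33/5)).
Updated z-row coefficients: p: 0, q: 0, s1: 0, s2: 41/33, s3: 23/33.
No coefficient is strictly negative; the tableau after this pivot is optimal.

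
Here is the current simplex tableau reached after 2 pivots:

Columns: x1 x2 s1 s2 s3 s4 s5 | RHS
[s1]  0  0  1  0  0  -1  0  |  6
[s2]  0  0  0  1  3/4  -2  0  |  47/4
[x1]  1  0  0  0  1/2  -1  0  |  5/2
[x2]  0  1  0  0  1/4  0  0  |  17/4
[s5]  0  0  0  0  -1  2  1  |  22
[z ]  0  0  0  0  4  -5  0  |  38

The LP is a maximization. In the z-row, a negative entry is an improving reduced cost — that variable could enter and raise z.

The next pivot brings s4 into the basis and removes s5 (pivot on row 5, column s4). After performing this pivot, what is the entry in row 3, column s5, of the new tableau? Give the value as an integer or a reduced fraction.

1/2

Pivot element is row 5, column s4: 2.
Normalize row 5: new (row 5, s5) = 1/2 = 1/2.
row 3 ← row 3 − (-1)·(new row 5): 0 − (-1)·(1/2) = 1/2.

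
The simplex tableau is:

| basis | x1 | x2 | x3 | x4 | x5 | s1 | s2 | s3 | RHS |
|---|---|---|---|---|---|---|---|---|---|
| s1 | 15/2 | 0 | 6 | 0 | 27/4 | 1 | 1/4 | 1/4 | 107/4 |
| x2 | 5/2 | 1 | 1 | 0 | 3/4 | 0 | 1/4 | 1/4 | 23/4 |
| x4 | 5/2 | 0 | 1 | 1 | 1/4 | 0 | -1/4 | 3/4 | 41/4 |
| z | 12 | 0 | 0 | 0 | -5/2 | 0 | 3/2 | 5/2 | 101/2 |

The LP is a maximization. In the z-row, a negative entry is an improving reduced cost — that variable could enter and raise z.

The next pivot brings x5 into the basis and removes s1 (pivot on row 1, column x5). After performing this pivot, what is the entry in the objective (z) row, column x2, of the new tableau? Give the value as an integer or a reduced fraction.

0

Pivot element is row 1, column x5: 27/4.
Normalize row 1: new (row 1, x2) = 0/(27/4) = 0.
z-row ← z-row − (-5/2)·(new row 1): 0 − (-5/2)·0 = 0.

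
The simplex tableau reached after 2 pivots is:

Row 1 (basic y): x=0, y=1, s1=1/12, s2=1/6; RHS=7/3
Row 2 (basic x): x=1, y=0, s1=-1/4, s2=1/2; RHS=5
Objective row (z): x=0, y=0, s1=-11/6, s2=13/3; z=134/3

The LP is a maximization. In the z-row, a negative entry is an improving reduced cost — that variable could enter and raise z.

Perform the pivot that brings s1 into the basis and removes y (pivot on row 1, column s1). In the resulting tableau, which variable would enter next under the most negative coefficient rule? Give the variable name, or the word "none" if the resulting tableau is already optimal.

Pivot element 1/12. New z-row = old z-row − (-11/6)·(row 1/(1/12)).
Updated z-row coefficients: x: 0, y: 22, s1: 0, s2: 8.
No coefficient is strictly negative; the tableau after this pivot is optimal.

none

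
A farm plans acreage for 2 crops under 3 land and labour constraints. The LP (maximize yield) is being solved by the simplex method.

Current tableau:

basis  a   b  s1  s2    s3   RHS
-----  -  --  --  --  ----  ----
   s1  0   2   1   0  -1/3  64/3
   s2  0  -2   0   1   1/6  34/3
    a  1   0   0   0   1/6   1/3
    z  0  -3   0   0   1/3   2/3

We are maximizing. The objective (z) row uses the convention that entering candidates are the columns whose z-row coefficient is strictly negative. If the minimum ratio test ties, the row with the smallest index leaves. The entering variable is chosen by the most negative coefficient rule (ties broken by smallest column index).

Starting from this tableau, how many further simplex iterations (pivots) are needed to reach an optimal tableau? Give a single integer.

2

pivot: b in, s1 out → z = 98/3
pivot: s3 in, a out → z = 33
No improving column remains; optimal.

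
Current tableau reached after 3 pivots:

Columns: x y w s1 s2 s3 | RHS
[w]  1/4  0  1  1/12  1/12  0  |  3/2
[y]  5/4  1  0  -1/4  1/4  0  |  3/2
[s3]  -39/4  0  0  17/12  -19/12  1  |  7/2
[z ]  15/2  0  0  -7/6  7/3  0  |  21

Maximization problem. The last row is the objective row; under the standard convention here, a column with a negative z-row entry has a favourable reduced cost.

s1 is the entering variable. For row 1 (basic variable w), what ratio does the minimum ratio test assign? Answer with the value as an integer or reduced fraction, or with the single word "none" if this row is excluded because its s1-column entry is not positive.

18

Ratio = RHS / (s1 entry) = (3/2) / (1/12) = 18.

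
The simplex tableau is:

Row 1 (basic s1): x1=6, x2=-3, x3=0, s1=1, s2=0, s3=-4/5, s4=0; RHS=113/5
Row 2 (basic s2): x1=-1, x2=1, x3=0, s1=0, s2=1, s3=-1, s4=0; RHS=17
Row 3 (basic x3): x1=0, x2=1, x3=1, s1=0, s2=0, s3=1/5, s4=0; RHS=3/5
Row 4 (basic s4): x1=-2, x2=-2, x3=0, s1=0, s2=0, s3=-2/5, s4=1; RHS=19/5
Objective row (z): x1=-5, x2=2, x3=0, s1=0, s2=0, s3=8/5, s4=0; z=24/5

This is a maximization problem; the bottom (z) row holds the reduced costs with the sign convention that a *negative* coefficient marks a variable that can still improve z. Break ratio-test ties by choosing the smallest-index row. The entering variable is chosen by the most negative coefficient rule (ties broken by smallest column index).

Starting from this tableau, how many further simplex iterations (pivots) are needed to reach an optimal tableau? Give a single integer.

2

pivot: x1 in, s1 out → z = 709/30
pivot: x2 in, x3 out → z = 359/15
No improving column remains; optimal.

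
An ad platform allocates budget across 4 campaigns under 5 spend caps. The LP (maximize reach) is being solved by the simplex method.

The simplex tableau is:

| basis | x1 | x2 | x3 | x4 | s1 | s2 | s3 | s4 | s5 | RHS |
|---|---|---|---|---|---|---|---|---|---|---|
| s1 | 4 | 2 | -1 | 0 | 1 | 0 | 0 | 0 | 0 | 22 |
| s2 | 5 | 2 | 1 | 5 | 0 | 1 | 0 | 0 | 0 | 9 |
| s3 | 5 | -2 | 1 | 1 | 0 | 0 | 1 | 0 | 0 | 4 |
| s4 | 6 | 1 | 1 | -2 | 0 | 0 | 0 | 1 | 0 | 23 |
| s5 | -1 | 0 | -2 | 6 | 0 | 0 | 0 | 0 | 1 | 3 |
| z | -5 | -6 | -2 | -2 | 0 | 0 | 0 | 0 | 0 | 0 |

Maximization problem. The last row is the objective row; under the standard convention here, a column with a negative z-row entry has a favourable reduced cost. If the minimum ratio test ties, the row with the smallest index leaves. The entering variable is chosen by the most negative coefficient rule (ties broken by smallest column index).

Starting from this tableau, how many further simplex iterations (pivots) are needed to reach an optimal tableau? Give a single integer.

pivot: x2 in, s2 out → z = 27
No improving column remains; optimal.

1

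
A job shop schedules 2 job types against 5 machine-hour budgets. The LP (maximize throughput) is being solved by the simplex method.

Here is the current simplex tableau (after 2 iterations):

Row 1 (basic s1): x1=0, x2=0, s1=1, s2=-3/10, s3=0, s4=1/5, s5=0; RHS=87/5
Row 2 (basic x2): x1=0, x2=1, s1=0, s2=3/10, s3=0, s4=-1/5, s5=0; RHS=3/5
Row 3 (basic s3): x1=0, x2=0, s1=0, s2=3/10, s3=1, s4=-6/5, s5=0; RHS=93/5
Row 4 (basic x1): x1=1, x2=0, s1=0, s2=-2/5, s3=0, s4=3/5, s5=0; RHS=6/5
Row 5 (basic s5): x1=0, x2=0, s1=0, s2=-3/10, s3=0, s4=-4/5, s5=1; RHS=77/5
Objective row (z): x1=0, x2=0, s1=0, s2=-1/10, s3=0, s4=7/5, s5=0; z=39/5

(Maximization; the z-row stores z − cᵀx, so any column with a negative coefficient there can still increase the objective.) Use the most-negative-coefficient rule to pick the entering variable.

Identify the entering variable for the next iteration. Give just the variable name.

s2

Objective-row coefficients: x1: 0, x2: 0, s1: 0, s2: -1/10, s3: 0, s4: 7/5, s5: 0.
The most negative is -1/10 in column s2, so s2 enters.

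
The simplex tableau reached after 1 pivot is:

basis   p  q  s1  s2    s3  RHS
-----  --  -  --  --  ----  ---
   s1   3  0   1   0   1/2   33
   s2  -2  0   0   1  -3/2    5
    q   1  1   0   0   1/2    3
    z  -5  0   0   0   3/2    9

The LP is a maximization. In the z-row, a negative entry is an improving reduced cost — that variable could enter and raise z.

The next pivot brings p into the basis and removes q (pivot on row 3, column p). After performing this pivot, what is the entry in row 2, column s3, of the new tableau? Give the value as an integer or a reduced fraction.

-1/2

Pivot element is row 3, column p: 1.
Normalize row 3: new (row 3, s3) = (1/2)/1 = 1/2.
row 2 ← row 2 − (-2)·(new row 3): -3/2 − (-2)·(1/2) = -1/2.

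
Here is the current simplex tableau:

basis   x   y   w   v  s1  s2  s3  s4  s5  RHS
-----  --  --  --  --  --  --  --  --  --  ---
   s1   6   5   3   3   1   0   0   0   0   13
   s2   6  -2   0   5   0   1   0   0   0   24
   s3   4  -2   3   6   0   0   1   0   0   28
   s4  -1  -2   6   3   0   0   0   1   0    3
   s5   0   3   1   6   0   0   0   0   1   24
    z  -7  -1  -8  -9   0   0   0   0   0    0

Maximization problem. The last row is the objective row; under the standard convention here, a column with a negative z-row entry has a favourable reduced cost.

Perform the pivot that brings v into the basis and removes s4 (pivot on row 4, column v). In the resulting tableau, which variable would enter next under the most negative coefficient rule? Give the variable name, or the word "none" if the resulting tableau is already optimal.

x

Pivot element 3. New z-row = old z-row − (-9)·(row 4/3).
Updated z-row coefficients: x: -10, y: -7, w: 10, v: 0, s1: 0, s2: 0, s3: 0, s4: 3, s5: 0.
The most negative is -10 in column x, so x would enter next.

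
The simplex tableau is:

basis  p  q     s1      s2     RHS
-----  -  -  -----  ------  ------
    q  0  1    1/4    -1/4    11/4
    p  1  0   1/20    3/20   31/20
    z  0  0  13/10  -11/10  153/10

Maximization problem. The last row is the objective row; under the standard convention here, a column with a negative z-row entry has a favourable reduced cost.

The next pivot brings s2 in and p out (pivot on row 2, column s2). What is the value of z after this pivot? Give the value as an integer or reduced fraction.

80/3

Minimum ratio for s2: (31/20)/(3/20) = 31/3.
z changes by −(z-row coeff of s2)·ratio = −(-11/10)·(31/3) = 341/30.
New z = 153/10 + (341/30) = 80/3.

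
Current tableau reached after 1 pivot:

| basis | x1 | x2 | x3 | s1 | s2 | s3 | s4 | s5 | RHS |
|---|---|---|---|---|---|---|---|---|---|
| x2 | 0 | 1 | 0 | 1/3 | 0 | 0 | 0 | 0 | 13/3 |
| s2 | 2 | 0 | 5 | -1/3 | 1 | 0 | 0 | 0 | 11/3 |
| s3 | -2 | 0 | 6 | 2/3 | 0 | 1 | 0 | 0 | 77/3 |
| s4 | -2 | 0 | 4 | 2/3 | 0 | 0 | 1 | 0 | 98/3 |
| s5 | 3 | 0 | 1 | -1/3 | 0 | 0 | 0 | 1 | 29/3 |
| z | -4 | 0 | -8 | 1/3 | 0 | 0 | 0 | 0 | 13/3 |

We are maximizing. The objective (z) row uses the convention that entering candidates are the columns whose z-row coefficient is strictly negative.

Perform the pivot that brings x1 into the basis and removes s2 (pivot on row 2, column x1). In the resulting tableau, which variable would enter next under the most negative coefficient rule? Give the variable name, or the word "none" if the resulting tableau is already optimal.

s1

Pivot element 2. New z-row = old z-row − (-4)·(row 2/2).
Updated z-row coefficients: x1: 0, x2: 0, x3: 2, s1: -1/3, s2: 2, s3: 0, s4: 0, s5: 0.
The most negative is -1/3 in column s1, so s1 would enter next.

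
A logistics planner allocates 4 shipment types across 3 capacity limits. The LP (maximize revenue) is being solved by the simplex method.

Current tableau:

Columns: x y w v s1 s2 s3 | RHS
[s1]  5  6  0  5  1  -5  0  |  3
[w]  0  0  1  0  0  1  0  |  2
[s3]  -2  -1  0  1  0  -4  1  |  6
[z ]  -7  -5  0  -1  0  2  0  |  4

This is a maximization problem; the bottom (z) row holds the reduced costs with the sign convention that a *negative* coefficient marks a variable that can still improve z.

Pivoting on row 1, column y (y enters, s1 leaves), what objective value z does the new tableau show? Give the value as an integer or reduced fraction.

13/2

Minimum ratio for y: 3/6 = 1/2.
z changes by −(z-row coeff of y)·ratio = −(-5)·(1/2) = 5/2.
New z = 4 + (5/2) = 13/2.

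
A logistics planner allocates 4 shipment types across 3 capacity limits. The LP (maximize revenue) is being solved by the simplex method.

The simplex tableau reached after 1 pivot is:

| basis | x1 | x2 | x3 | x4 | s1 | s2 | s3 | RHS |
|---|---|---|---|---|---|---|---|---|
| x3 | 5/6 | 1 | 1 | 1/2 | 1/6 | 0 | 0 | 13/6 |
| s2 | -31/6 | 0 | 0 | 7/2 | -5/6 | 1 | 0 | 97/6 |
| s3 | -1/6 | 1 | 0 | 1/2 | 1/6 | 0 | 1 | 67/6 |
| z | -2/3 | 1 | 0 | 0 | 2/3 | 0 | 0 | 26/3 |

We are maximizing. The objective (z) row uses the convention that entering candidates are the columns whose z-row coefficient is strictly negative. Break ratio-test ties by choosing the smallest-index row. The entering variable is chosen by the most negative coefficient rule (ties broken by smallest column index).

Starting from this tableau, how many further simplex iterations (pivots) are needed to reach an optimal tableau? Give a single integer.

1

pivot: x1 in, x3 out → z = 52/5
No improving column remains; optimal.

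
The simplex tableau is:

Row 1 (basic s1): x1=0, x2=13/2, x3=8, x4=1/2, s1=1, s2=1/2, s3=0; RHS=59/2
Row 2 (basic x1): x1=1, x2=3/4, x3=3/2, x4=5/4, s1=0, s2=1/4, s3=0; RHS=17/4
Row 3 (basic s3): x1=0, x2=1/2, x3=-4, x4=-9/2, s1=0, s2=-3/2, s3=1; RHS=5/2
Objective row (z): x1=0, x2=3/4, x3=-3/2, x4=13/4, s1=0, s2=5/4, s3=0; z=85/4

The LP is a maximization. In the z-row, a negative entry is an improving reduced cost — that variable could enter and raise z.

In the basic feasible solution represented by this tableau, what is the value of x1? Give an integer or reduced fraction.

x1 is basic (row 2); its value is the RHS of that row: 17/4.

17/4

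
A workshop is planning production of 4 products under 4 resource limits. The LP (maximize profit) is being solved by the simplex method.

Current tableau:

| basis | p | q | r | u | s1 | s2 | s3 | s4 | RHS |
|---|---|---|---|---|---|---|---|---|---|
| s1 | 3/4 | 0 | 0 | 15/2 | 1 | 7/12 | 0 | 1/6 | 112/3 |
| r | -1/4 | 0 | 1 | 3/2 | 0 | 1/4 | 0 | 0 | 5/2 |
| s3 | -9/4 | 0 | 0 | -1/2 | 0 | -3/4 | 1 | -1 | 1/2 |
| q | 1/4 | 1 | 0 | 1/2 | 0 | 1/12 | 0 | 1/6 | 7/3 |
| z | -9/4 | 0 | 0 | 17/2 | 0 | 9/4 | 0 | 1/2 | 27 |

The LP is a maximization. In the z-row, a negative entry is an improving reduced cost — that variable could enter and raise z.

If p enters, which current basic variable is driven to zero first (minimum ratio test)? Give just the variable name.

Ratios: row 1 (s1): (112/3)/(3/4) = 448/9; row 2 (r): entry -1/4 ≤ 0, skip; row 3 (s3): entry -9/4 ≤ 0, skip; row 4 (q): (7/3)/(1/4) = 28/3.
Minimum ratio 28/3 is in the q row, so q leaves.

q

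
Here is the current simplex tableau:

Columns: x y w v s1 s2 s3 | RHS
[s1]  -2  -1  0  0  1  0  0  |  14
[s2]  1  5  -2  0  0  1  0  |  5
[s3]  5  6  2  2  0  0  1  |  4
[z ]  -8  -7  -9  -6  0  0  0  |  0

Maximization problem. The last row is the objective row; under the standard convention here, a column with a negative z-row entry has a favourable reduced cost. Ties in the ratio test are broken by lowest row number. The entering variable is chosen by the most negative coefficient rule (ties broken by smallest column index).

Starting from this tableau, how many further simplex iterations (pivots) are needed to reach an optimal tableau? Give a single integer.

pivot: w in, s3 out → z = 18
No improving column remains; optimal.

1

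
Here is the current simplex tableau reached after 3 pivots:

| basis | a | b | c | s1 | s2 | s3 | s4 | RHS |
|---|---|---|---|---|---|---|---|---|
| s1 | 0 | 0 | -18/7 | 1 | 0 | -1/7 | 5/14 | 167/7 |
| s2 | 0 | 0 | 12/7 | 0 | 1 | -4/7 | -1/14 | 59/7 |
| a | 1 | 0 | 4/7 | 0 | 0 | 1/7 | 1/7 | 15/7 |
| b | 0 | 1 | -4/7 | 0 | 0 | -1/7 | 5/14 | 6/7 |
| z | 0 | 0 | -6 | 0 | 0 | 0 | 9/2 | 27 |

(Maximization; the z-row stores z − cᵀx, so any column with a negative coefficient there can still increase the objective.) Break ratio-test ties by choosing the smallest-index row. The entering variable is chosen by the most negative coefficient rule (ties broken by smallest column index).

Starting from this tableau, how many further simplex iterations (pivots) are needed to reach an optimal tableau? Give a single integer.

1

pivot: c in, a out → z = 99/2
No improving column remains; optimal.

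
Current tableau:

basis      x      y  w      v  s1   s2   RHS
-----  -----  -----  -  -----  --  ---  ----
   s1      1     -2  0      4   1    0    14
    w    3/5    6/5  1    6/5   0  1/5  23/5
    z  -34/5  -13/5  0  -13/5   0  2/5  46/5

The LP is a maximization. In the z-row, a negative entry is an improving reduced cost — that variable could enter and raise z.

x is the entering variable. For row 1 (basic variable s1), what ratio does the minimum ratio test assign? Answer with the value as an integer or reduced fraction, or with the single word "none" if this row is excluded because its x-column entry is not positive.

Ratio = RHS / (x entry) = 14 / 1 = 14.

14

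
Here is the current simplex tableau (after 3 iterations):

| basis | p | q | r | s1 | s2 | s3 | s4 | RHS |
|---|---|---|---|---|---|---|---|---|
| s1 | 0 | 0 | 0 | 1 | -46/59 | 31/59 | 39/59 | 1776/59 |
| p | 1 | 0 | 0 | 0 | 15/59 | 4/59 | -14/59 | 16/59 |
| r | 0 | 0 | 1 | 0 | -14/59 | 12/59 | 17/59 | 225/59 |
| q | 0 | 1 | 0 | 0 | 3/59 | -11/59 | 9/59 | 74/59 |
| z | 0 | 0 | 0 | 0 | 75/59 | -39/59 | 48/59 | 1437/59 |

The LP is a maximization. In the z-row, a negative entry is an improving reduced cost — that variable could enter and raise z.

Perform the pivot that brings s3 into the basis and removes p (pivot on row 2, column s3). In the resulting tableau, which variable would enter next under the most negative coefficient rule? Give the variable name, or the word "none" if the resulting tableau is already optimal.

Pivot element 4/59. New z-row = old z-row − (-39/59)·(row 2/(4/59)).
Updated z-row coefficients: p: 39/4, q: 0, r: 0, s1: 0, s2: 15/4, s3: 0, s4: -3/2.
The most negative is -3/2 in column s4, so s4 would enter next.

s4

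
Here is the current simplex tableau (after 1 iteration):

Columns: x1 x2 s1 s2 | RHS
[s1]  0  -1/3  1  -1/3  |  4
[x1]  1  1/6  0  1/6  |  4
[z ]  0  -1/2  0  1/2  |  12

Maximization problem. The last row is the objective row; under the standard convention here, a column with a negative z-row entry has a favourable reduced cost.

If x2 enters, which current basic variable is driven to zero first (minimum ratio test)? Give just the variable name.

Ratios: row 1 (s1): entry -1/3 ≤ 0, skip; row 2 (x1): 4/(1/6) = 24.
Minimum ratio 24 is in the x1 row, so x1 leaves.

x1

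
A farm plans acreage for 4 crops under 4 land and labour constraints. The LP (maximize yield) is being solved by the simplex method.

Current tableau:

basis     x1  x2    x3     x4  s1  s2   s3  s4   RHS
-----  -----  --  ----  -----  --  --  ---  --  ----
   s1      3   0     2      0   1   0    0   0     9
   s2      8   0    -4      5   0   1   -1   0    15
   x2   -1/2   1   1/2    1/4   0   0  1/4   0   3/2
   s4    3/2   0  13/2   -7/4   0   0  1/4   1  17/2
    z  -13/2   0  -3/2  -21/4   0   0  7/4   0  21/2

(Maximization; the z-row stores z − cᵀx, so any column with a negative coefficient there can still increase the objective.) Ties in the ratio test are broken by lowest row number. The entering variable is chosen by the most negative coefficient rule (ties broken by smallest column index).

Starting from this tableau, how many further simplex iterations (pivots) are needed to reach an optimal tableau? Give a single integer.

3

pivot: x1 in, s2 out → z = 363/16
pivot: x3 in, s4 out → z = 766/29
pivot: x4 in, x2 out → z = 73/2
No improving column remains; optimal.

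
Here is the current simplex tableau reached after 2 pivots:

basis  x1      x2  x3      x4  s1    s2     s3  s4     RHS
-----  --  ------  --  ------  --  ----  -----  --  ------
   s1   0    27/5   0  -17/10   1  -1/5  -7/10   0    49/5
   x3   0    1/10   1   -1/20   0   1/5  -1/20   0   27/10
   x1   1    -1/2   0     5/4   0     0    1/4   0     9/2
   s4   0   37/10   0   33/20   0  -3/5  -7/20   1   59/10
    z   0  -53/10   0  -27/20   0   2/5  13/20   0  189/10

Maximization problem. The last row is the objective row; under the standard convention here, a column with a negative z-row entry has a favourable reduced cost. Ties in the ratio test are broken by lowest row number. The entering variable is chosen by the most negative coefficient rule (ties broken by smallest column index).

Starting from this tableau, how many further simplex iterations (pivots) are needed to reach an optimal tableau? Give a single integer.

pivot: x2 in, s4 out → z = 1012/37
pivot: s2 in, s1 out → z = 704/25
pivot: x4 in, x3 out → z = 1910/61
No improving column remains; optimal.

3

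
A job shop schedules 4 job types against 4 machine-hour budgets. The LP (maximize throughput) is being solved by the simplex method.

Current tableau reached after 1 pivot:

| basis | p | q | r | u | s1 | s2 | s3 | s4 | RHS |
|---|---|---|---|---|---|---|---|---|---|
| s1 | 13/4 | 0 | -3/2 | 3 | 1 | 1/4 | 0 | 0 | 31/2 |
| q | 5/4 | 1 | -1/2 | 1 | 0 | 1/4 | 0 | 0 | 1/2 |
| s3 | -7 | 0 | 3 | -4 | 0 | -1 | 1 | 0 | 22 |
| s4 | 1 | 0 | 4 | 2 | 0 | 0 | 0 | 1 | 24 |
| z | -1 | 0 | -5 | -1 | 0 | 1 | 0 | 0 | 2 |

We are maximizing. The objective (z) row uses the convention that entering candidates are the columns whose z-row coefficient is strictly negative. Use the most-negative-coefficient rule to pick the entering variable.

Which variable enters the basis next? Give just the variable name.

Objective-row coefficients: p: -1, q: 0, r: -5, u: -1, s1: 0, s2: 1, s3: 0, s4: 0.
The most negative is -5 in column r, so r enters.

r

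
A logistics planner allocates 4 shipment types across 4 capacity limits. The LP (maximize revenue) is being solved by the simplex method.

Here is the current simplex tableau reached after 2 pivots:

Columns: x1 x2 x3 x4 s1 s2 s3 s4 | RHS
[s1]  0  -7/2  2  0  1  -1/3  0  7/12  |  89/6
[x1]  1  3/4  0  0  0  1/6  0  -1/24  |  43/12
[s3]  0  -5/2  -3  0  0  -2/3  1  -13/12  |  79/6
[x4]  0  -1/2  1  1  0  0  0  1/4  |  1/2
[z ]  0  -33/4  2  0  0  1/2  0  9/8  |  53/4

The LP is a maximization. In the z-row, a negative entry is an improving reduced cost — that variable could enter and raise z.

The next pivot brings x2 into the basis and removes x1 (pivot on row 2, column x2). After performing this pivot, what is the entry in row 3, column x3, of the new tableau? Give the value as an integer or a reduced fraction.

-3

Pivot element is row 2, column x2: 3/4.
Normalize row 2: new (row 2, x3) = 0/(3/4) = 0.
row 3 ← row 3 − (-5/2)·(new row 2): -3 − (-5/2)·0 = -3.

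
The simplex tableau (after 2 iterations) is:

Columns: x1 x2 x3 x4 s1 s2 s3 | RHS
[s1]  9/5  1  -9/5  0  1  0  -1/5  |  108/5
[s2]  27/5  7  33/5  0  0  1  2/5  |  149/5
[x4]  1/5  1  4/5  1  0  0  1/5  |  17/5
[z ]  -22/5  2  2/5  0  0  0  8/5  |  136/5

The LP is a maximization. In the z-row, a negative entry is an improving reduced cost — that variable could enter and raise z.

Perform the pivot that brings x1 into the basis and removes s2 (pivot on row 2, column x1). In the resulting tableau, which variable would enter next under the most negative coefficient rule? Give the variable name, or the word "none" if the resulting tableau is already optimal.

Pivot element 27/5. New z-row = old z-row − (-22/5)·(row 2/(27/5)).
Updated z-row coefficients: x1: 0, x2: 208/27, x3: 52/9, x4: 0, s1: 0, s2: 22/27, s3: 52/27.
No coefficient is strictly negative; the tableau after this pivot is optimal.

none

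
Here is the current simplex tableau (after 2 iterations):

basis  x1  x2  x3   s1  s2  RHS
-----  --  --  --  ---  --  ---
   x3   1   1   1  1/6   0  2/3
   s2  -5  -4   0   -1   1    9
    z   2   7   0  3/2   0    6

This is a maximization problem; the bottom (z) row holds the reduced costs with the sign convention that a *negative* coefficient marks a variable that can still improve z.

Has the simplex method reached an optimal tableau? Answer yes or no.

yes

No objective-row coefficient is strictly negative, so no entering variable exists; the tableau is optimal.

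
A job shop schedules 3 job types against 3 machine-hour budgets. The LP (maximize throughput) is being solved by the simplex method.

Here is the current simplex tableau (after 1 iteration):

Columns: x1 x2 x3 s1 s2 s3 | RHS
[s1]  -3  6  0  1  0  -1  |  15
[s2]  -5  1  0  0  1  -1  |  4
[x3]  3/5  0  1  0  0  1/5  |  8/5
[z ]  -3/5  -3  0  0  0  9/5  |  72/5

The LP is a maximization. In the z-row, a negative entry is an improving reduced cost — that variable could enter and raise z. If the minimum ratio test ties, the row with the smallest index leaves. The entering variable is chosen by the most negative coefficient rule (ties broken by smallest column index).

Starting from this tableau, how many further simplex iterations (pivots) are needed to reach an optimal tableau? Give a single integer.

2

pivot: x2 in, s1 out → z = 219/10
pivot: x1 in, x3 out → z = 55/2
No improving column remains; optimal.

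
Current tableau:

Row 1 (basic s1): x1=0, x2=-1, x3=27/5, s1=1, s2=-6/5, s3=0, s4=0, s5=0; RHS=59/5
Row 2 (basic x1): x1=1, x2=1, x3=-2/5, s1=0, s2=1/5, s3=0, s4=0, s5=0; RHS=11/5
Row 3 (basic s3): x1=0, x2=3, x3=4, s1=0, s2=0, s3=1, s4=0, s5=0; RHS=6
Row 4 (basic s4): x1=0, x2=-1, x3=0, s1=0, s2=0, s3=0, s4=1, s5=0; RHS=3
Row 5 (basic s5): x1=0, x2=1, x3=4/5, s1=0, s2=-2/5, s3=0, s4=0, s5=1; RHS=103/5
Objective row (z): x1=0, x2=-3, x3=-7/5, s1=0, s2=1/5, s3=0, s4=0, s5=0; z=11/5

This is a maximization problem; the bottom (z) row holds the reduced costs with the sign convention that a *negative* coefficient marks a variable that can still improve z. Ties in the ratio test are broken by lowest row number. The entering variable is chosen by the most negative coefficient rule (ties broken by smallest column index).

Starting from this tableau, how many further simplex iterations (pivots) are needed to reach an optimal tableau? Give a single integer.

1

pivot: x2 in, s3 out → z = 41/5
No improving column remains; optimal.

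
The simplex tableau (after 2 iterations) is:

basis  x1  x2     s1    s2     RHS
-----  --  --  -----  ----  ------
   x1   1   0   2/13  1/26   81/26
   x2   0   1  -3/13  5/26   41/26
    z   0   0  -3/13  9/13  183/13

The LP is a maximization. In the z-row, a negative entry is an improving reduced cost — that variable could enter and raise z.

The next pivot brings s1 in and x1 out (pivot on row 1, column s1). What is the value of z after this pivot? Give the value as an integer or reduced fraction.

75/4

Minimum ratio for s1: (81/26)/(2/13) = 81/4.
z changes by −(z-row coeff of s1)·ratio = −(-3/13)·(81/4) = 243/52.
New z = 183/13 + (243/52) = 75/4.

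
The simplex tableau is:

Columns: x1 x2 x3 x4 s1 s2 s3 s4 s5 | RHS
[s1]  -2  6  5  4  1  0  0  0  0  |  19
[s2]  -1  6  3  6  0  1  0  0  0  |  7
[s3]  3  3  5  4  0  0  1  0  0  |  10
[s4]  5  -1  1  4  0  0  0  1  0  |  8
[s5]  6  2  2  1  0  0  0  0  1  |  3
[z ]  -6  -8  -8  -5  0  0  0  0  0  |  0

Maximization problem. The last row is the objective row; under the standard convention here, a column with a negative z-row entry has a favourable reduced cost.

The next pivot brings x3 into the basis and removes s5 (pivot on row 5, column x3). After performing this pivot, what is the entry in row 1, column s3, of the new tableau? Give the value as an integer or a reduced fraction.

0

Pivot element is row 5, column x3: 2.
Normalize row 5: new (row 5, s3) = 0/2 = 0.
row 1 ← row 1 − 5·(new row 5): 0 − 5·0 = 0.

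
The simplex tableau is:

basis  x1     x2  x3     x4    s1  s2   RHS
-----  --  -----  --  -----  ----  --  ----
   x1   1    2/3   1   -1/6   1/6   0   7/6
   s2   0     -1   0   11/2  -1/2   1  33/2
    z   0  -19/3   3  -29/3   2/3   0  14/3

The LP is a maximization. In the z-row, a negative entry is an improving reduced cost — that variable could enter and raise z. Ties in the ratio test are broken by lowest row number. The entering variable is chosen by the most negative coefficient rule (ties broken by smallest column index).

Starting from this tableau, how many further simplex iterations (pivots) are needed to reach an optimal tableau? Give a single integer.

pivot: x4 in, s2 out → z = 101/3
pivot: x2 in, x1 out → z = 384/7
No improving column remains; optimal.

2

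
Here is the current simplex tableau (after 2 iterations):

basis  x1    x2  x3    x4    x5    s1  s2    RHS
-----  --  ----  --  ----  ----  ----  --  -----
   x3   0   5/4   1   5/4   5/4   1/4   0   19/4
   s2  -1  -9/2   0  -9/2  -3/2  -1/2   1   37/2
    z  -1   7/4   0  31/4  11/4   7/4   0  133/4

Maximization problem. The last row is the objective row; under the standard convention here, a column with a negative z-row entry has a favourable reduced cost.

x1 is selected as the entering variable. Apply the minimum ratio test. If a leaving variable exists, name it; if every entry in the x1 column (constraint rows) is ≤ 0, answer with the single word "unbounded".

unbounded

x1-column entries: row 1: 0, row 2: -1. All ≤ 0, so x1 can increase without bound; the LP is unbounded in this direction.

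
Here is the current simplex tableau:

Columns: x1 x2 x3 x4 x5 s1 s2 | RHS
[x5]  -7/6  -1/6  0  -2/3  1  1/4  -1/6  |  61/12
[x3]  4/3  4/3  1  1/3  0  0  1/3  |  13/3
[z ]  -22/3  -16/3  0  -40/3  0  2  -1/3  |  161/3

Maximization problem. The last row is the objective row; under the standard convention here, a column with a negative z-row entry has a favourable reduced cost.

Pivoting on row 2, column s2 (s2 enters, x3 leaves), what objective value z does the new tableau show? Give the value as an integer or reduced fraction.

58

Minimum ratio for s2: (13/3)/(1/3) = 13.
z changes by −(z-row coeff of s2)·ratio = −(-1/3)·13 = 13/3.
New z = 161/3 + (13/3) = 58.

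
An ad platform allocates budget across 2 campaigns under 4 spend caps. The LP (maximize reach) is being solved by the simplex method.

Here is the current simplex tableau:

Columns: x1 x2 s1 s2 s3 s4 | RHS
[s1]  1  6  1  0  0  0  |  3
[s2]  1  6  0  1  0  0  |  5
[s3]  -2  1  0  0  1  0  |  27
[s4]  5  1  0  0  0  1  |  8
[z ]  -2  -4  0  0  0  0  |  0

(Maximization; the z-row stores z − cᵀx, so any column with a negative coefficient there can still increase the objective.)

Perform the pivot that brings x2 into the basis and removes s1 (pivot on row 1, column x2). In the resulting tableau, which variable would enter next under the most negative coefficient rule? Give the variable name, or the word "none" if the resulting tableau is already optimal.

x1

Pivot element 6. New z-row = old z-row − (-4)·(row 1/6).
Updated z-row coefficients: x1: -4/3, x2: 0, s1: 2/3, s2: 0, s3: 0, s4: 0.
The most negative is -4/3 in column x1, so x1 would enter next.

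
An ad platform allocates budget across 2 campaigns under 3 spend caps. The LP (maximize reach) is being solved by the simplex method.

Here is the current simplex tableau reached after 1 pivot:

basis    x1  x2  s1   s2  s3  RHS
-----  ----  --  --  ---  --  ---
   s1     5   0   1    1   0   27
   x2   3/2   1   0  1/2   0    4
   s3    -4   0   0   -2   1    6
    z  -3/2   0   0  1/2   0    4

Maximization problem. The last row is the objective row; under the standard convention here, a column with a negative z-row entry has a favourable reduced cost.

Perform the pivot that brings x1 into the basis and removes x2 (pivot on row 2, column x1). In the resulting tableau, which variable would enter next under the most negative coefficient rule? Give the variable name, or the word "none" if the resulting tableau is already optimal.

Pivot element 3/2. New z-row = old z-row − (-3/2)·(row 2/(3/2)).
Updated z-row coefficients: x1: 0, x2: 1, s1: 0, s2: 1, s3: 0.
No coefficient is strictly negative; the tableau after this pivot is optimal.

none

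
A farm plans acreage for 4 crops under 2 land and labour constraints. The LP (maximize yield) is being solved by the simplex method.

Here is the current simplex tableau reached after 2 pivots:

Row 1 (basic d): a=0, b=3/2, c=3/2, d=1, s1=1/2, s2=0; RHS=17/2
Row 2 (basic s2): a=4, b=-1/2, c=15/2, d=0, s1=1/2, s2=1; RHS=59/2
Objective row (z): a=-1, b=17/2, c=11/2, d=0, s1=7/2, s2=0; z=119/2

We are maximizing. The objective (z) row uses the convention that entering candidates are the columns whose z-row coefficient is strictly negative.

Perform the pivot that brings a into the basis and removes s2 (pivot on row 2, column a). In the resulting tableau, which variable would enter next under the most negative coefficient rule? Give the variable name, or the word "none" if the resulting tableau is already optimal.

none

Pivot element 4. New z-row = old z-row − (-1)·(row 2/4).
Updated z-row coefficients: a: 0, b: 67/8, c: 59/8, d: 0, s1: 29/8, s2: 1/4.
No coefficient is strictly negative; the tableau after this pivot is optimal.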